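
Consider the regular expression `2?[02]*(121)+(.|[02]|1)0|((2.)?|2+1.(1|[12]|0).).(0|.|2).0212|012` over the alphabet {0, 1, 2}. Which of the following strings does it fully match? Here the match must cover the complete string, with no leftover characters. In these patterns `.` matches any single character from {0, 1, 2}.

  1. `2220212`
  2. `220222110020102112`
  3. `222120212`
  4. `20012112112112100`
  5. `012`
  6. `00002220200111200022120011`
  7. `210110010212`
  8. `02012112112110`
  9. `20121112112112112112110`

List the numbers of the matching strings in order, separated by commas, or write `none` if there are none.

1. `2220212` → match
2 → no match
3. `222120212` → match
4 → match
5. `012` → match
6 → no match
7. `210110010212` → match
8 → match
9 → no match

1, 3, 4, 5, 7, 8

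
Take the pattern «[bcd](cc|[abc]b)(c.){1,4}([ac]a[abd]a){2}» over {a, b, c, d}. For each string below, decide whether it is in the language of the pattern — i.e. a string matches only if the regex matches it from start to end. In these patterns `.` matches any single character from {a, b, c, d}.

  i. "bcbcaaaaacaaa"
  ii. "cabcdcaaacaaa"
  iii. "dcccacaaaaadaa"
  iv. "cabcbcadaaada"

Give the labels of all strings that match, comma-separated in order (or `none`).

i → match
ii → match
iii → no match
iv → match

i, ii, iv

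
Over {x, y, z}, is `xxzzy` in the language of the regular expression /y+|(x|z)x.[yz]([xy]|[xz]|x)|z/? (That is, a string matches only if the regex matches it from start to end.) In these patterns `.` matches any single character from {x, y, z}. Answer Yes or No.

Yes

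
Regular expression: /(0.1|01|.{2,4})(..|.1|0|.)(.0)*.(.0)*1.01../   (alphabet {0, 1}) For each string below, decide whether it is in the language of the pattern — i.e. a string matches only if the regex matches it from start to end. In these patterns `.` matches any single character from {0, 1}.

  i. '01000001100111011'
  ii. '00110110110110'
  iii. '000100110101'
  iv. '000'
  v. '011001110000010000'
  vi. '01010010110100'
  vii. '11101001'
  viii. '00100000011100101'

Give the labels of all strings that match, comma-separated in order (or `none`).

ii, iii, vi

i → no match
ii → match
iii → match
iv → no match
v → no match
vi → match
vii → no match
viii → no match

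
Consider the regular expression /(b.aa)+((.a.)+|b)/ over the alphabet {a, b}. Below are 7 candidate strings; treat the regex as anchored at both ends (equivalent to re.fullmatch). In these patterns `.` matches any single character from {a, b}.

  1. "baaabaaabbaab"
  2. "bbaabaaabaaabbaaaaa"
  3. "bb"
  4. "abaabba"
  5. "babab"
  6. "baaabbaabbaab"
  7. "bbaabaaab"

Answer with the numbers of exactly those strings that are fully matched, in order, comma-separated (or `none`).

1 → match
2 → match
3 → no match
4 → no match — must start with "b"
5 → no match
6 → match
7 → match

1, 2, 6, 7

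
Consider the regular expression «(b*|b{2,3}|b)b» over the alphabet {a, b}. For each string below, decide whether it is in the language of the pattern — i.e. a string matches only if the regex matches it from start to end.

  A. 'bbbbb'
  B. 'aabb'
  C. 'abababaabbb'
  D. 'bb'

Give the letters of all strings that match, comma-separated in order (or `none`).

A, D

A → match
B → no match
C → no match
D → match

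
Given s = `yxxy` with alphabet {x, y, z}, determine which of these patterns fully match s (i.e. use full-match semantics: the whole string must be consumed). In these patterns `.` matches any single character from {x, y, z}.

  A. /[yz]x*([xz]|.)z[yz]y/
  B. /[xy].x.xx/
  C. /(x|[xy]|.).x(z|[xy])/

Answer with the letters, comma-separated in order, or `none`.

C

A → no match
B → no match — must end with `xx`
C → match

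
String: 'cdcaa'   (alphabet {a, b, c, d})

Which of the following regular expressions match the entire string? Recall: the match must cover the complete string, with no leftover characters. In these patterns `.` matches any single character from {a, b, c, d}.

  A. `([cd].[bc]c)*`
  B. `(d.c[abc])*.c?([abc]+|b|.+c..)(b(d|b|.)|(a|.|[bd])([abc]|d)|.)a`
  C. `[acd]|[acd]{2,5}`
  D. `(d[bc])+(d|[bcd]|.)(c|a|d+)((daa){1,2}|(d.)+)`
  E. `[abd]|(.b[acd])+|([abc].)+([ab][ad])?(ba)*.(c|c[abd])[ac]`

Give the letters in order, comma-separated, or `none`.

C

A → no match
B → no match
C → match
D → no match — must start with 'd'
E → no match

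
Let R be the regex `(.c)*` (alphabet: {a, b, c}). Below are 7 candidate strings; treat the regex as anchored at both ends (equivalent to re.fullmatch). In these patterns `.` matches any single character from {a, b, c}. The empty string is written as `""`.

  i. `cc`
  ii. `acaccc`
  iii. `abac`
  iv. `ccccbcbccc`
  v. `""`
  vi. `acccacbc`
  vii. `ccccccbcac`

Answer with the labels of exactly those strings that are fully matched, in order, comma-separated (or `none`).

i, ii, iv, v, vi, vii

i. `cc` → match
ii. `acaccc` → match
iii. `abac` → no match
iv. `ccccbcbccc` → match
v. `""` → match
vi. `acccacbc` → match
vii. `ccccccbcac` → match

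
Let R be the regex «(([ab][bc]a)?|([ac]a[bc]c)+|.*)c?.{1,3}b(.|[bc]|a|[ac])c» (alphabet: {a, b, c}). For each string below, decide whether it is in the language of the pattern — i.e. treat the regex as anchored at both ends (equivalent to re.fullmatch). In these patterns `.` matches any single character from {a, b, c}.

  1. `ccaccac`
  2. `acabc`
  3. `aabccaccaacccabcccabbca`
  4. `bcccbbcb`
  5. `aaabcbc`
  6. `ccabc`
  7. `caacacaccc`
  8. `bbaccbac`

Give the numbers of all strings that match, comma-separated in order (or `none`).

8

1 → no match
2 → no match
3 → no match — must end with `c`
4 → no match — must end with `c`
5 → no match
6 → no match
7 → no match
8 → match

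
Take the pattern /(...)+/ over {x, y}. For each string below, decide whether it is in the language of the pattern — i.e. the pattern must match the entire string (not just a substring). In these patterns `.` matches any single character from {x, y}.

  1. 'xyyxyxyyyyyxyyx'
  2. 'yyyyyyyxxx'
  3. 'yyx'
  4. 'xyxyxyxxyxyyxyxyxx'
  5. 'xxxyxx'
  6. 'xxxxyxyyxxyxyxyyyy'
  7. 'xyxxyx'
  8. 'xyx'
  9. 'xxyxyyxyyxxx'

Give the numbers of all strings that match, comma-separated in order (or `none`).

1, 3, 4, 5, 6, 7, 8, 9

1 → match
2 → no match
3 → match
4 → match
5 → match
6 → match
7 → match
8 → match
9 → match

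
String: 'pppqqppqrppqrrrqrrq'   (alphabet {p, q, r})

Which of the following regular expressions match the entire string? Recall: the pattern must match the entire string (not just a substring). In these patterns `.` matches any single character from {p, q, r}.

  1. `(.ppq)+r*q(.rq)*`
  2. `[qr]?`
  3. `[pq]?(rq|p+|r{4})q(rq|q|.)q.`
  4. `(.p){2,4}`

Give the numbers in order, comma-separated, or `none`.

1 → match
2 → no match
3 → no match
4 → no match — must end with 'p'

1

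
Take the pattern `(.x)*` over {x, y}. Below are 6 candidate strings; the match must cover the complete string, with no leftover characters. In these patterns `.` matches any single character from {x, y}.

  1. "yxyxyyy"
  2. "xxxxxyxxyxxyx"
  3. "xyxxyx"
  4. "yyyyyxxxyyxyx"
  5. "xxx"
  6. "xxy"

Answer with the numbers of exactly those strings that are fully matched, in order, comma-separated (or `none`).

1 → no match
2 → no match
3 → no match
4 → no match
5 → no match
6 → no match

none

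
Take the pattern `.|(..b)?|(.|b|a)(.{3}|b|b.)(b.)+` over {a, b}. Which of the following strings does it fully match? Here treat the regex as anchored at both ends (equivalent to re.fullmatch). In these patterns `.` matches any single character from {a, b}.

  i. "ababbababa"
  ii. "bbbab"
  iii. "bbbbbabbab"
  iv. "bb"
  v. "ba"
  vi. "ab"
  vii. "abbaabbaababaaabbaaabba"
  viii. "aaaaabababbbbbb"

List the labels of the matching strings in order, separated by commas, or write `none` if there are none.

i → match
ii → no match
iii → no match
iv → no match
v → no match
vi → no match
vii → no match
viii → no match

i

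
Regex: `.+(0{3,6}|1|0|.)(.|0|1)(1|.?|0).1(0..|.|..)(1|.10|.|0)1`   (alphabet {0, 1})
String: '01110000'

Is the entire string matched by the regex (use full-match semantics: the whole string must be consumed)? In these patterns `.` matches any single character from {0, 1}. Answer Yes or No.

Every match must end with '1', but '01110000' does not.

No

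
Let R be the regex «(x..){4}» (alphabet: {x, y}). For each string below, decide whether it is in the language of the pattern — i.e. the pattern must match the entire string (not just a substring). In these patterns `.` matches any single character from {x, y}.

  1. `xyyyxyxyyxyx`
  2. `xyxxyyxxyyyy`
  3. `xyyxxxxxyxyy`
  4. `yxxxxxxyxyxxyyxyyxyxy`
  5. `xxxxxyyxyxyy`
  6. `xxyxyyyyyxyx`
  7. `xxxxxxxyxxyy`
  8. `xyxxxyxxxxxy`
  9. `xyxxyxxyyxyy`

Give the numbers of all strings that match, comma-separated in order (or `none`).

1 → no match
2 → no match
3 → match
4 → no match — must start with `x`
5 → no match
6 → no match
7 → match
8 → match
9 → match

3, 7, 8, 9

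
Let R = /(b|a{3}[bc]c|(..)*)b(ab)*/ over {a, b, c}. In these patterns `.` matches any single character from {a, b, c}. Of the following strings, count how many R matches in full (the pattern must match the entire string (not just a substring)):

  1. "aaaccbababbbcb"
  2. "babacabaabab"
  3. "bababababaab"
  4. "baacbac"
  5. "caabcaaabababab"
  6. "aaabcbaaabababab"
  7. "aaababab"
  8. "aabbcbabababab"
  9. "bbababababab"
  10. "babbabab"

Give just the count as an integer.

2

1 → no match
2. "babacabaabab" → no match
3. "bababababaab" → no match
4. "baacbac" → no match
5 → match
6 → no match
7. "aaababab" → no match
8 → no match
9. "bbababababab" → match
10. "babbabab" → no match
Total matched: 2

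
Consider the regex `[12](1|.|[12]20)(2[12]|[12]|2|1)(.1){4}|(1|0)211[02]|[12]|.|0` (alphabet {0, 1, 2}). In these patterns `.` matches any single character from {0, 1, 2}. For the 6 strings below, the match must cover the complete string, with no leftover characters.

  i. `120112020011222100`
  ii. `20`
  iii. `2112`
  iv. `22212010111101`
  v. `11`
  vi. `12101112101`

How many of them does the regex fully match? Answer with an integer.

1

i → no match
ii. `20` → no match
iii. `2112` → no match
iv → no match
v. `11` → no match
vi. `12101112101` → match
Total matched: 1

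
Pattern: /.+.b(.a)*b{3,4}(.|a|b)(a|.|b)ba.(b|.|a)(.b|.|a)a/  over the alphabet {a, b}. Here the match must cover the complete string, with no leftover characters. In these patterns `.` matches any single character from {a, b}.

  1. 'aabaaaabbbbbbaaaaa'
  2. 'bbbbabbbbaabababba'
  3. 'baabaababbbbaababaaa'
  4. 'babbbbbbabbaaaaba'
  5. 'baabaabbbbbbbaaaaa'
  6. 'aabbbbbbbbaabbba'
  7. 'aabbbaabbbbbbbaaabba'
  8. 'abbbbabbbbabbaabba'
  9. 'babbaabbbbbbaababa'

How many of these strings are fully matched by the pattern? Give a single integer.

1 → match
2 → match
3 → match
4 → match
5 → match
6 → match
7 → match
8 → match
9 → match
Total matched: 9

9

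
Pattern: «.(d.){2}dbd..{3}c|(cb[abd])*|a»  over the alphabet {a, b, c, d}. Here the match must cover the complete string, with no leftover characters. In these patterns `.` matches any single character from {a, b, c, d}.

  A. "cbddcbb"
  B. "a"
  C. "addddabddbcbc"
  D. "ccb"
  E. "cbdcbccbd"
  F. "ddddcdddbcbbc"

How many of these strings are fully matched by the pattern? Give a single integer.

1

A → no match
B → match
C → no match
D → no match
E → no match
F → no match
Total matched: 1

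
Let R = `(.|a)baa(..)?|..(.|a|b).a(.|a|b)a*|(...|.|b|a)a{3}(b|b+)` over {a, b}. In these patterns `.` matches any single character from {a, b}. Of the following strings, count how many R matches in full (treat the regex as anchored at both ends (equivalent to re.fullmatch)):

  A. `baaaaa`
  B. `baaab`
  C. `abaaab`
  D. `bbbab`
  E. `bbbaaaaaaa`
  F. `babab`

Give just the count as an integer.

A → match
B → match
C → match
D → no match
E → match
F → no match
Total matched: 4

4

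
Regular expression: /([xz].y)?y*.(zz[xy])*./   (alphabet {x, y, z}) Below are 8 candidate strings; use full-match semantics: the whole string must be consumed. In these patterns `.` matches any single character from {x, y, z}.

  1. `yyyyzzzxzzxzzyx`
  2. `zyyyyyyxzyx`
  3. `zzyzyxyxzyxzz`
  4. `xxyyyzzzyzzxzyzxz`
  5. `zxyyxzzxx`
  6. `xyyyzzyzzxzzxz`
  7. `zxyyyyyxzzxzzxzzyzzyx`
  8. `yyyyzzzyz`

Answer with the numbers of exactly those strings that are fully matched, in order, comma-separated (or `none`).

1 → match
2 → no match
3 → no match
4 → no match
5 → match
6 → match
7 → match
8 → match

1, 5, 6, 7, 8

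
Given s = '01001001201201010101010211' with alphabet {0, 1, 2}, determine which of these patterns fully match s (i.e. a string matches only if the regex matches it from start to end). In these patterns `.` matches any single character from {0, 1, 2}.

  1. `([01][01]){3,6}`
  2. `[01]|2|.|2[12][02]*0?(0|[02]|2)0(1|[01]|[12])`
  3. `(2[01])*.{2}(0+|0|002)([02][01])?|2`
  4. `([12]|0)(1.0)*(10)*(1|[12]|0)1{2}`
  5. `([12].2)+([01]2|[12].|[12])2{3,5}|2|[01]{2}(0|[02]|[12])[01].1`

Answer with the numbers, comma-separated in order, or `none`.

1 → no match
2 → no match
3 → no match
4 → match
5 → no match

4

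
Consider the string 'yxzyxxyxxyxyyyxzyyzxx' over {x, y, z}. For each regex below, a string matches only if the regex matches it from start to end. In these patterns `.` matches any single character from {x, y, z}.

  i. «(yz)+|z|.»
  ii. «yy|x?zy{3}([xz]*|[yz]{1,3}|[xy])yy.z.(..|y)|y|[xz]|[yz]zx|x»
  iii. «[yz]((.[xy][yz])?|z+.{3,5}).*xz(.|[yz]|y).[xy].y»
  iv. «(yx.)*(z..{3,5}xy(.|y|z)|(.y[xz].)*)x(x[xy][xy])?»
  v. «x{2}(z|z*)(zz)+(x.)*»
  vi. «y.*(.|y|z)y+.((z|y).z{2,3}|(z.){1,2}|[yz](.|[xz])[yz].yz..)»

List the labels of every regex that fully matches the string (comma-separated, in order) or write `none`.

i → no match
ii → no match
iii → no match — must end with 'y'
iv → match
v → no match — must start with 'x'
vi → match

iv, vi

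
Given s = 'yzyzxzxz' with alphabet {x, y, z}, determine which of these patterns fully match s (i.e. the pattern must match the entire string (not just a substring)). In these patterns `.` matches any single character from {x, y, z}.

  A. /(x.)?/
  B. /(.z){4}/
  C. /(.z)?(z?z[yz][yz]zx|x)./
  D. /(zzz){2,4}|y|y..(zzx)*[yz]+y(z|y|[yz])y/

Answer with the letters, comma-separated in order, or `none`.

B

A → no match
B → match
C → no match
D → no match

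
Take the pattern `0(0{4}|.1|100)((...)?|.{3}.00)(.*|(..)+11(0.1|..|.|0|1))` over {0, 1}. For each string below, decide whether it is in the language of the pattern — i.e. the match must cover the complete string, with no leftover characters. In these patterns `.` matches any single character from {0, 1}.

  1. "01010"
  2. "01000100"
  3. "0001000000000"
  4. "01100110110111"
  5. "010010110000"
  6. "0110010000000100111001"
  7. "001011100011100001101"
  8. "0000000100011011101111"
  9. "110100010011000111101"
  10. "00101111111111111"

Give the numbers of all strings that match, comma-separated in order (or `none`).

2, 4, 5, 6, 7, 8, 10

1 → no match
2 → match
3 → no match
4 → match
5 → match
6 → match
7 → match
8 → match
9 → no match — must start with "0"
10 → match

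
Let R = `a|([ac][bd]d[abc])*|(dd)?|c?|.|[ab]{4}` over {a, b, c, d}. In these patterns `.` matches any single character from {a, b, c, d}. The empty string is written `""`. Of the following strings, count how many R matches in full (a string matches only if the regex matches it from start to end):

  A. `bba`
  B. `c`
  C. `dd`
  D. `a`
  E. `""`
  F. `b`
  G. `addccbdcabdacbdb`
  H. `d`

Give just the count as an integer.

7

A → no match
B → match
C → match
D → match
E → match
F → match
G → match
H → match
Total matched: 7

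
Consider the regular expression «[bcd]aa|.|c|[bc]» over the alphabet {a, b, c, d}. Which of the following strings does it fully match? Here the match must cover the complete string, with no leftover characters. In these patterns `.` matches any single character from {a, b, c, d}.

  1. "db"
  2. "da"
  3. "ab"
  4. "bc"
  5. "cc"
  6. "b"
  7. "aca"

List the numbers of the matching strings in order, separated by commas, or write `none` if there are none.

1 → no match
2 → no match
3 → no match
4 → no match
5 → no match
6 → match
7 → no match

6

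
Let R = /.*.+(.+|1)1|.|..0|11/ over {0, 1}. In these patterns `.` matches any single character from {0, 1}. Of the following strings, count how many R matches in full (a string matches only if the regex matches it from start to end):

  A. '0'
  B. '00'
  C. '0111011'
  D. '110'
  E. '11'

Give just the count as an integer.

4

A → match
B → no match
C → match
D → match
E → match
Total matched: 4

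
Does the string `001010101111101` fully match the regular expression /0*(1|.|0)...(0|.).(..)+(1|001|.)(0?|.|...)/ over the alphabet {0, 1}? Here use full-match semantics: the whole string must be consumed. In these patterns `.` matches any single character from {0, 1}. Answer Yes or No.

Yes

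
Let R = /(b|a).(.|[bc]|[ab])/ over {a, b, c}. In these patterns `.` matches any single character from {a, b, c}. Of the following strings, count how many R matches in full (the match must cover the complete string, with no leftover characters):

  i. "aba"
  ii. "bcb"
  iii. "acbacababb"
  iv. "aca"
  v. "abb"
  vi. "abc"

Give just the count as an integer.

5

i → match
ii → match
iii → no match
iv → match
v → match
vi → match
Total matched: 5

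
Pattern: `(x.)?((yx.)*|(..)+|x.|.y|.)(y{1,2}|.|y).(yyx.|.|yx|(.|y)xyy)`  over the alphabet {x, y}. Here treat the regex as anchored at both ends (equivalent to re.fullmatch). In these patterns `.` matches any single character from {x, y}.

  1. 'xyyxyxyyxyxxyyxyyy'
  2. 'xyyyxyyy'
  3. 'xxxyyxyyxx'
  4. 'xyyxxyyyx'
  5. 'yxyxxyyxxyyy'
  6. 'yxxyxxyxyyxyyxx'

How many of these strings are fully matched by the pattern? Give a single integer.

1 → no match
2. 'xyyyxyyy' → no match
3. 'xxxyyxyyxx' → match
4. 'xyyxxyyyx' → match
5. 'yxyxxyyxxyyy' → no match
6 → match
Total matched: 3

3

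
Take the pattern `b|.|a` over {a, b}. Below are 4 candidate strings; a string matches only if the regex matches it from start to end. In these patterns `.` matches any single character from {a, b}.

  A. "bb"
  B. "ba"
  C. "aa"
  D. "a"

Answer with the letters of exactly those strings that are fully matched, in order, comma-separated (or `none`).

D

A → no match
B → no match
C → no match
D → match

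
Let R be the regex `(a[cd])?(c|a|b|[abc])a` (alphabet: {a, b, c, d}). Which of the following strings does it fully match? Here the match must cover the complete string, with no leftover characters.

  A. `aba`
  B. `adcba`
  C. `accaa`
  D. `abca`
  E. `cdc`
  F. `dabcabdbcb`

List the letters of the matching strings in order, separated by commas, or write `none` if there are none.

A → no match
B → no match
C → no match
D → no match
E → no match — must end with `a`
F → no match — must end with `a`

none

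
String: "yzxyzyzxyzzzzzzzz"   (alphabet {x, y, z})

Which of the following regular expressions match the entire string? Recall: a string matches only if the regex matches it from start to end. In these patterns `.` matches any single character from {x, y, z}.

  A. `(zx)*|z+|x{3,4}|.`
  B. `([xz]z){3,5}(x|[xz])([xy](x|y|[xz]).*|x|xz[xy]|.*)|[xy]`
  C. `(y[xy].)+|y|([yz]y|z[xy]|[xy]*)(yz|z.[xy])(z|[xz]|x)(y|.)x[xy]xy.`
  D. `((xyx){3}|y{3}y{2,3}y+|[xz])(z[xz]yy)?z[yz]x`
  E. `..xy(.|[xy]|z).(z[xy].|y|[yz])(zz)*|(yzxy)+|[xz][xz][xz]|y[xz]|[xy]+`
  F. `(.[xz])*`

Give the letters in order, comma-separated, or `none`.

E

A → no match
B → no match
C → no match
D → no match — must end with "x"
E → match
F → no match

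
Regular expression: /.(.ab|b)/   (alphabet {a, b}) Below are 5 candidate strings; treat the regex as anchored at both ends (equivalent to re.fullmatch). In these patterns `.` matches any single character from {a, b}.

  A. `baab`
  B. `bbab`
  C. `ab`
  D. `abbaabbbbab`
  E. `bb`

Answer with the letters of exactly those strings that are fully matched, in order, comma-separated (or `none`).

A → match
B → match
C → match
D → no match
E → match

A, B, C, E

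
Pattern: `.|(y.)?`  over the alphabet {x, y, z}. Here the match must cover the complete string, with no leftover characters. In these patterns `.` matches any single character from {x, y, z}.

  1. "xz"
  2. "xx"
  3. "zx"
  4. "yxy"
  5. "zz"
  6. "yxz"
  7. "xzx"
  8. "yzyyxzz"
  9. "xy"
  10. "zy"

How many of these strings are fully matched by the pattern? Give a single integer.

0

1 → no match
2 → no match
3 → no match
4 → no match
5 → no match
6 → no match
7 → no match
8 → no match
9 → no match
10 → no match
Total matched: 0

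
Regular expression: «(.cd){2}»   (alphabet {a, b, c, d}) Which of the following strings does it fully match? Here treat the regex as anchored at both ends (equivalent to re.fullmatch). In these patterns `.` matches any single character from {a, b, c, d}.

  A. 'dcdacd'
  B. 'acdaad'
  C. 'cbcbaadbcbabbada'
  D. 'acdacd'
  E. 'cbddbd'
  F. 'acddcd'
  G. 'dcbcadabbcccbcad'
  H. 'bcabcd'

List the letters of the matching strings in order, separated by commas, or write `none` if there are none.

A, D, F

A → match
B → no match — must end with 'cd'
C → no match — must end with 'cd'
D → match
E → no match — must end with 'cd'
F → match
G → no match — must end with 'cd'
H → no match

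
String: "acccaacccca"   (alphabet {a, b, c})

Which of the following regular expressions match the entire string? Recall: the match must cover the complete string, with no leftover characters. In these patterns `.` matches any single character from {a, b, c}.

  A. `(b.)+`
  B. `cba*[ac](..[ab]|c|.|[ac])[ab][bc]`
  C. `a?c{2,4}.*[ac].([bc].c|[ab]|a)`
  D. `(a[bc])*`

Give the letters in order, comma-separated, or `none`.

C

A → no match — must start with "b"
B → no match — must start with "cb"
C → match
D → no match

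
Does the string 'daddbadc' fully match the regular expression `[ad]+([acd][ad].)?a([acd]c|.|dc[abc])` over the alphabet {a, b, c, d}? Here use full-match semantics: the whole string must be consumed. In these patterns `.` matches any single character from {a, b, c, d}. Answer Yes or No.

Yes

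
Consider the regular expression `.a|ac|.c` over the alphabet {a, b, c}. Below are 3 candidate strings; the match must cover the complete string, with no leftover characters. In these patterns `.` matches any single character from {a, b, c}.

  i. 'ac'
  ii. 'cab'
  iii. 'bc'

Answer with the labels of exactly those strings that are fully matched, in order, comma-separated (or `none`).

i, iii

i → match
ii → no match
iii → match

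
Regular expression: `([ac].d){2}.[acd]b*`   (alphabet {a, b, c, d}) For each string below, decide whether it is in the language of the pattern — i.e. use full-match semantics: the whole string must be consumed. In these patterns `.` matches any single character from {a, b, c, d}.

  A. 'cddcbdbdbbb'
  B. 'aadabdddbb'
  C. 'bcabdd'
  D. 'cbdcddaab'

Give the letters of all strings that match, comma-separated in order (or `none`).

A → match
B → match
C → no match
D → match

A, B, D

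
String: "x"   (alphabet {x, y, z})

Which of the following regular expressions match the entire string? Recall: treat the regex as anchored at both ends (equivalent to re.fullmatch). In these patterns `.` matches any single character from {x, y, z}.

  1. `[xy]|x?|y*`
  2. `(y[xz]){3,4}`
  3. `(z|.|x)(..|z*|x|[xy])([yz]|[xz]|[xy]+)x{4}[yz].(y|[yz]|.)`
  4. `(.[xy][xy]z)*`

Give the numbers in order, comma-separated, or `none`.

1

1 → match
2 → no match — must start with "y"
3 → no match
4 → no match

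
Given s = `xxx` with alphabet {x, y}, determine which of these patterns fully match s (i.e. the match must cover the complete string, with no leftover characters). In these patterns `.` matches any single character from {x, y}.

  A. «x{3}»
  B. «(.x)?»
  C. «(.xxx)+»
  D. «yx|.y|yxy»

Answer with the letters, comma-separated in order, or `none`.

A → match
B → no match
C → no match
D → no match

A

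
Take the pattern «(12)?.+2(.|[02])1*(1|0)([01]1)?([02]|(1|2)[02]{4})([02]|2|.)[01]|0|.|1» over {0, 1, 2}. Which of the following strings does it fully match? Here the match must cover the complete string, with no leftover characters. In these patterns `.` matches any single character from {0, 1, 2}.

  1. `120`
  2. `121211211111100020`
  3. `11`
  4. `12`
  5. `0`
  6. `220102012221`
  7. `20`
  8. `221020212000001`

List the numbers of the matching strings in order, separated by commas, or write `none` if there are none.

5

1. `120` → no match
2 → no match
3. `11` → no match
4. `12` → no match
5. `0` → match
6. `220102012221` → no match
7. `20` → no match
8 → no match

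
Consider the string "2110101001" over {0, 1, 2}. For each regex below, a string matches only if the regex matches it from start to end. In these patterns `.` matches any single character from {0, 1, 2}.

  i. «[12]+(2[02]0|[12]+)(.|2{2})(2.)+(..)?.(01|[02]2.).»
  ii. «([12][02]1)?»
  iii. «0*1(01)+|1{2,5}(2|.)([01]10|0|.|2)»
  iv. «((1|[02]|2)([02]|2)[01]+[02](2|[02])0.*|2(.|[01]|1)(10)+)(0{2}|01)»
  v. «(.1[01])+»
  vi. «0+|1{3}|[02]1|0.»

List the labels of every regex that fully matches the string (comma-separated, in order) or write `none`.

i → no match
ii → no match
iii → no match
iv → match
v → no match
vi → no match

iv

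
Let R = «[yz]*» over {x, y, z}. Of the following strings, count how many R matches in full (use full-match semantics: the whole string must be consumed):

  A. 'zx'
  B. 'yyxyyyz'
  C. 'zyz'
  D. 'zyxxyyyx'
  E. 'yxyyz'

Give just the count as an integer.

1

A. 'zx' → no match
B. 'yyxyyyz' → no match
C. 'zyz' → match
D. 'zyxxyyyx' → no match
E. 'yxyyz' → no match
Total matched: 1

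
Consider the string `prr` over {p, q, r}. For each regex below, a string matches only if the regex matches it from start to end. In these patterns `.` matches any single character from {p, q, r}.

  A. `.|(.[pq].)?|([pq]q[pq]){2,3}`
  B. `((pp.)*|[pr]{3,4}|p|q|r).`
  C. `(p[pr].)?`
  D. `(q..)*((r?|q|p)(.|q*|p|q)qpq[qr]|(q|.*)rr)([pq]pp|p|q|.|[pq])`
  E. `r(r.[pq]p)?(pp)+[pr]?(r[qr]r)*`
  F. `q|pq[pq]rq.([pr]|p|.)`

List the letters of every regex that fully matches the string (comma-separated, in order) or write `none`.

A → no match
B → no match
C → match
D → no match
E → no match — must start with `r`
F → no match

C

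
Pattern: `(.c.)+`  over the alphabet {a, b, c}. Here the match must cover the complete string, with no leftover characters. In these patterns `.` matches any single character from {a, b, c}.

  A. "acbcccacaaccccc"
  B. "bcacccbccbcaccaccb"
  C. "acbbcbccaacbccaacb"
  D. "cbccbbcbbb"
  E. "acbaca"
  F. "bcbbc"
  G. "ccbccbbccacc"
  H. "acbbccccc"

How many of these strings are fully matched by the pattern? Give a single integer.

6

A → match
B → match
C → match
D → no match
E → match
F → no match
G → match
H → match
Total matched: 6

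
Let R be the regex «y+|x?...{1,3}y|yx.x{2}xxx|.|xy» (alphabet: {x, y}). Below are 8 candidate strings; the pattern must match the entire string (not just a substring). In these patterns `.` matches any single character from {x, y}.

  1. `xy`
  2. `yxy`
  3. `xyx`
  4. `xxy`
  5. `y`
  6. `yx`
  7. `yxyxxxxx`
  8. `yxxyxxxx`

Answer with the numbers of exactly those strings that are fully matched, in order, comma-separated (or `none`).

1, 5, 7

1 → match
2 → no match
3 → no match
4 → no match
5 → match
6 → no match
7 → match
8 → no match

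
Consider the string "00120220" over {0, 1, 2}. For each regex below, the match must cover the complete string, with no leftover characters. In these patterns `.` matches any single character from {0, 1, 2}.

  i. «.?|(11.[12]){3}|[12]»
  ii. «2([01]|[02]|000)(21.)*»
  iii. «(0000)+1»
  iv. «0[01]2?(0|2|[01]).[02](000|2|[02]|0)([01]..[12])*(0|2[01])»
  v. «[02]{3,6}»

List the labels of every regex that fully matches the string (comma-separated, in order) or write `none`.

iv

i → no match
ii → no match — must start with "2"
iii → no match — must start with "0000"
iv → match
v → no match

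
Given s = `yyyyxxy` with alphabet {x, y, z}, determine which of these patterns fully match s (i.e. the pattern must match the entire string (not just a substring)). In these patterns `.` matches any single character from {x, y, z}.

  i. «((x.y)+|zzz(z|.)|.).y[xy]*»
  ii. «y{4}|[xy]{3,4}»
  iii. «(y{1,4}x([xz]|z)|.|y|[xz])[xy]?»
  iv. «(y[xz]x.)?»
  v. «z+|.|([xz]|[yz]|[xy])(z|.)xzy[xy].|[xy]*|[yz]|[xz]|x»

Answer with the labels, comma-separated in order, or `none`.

i, iii, v

i → match
ii → no match
iii → match
iv → no match
v → match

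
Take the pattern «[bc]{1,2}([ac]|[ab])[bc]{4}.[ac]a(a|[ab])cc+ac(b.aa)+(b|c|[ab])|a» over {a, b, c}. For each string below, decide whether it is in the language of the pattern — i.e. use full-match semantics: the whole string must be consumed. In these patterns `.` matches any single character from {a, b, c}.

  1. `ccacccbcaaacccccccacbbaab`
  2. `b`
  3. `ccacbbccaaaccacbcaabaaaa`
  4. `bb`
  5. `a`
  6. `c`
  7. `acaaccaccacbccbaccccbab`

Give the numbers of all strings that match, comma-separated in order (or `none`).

1 → match
2 → no match
3 → match
4 → no match
5 → match
6 → no match
7 → no match

1, 3, 5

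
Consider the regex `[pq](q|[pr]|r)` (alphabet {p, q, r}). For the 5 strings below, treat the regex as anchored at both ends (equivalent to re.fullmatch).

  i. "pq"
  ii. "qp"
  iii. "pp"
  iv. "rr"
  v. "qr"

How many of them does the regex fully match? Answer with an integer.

4

i. "pq" → match
ii. "qp" → match
iii. "pp" → match
iv. "rr" → no match
v. "qr" → match
Total matched: 4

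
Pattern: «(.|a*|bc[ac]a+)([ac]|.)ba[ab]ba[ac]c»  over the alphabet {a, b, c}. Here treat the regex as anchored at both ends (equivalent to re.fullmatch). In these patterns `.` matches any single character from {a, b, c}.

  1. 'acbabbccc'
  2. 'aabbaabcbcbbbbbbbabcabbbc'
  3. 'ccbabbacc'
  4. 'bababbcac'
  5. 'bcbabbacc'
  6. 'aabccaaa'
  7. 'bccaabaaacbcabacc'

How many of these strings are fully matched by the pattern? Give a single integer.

1 → no match
2 → no match
3 → match
4 → no match
5 → match
6 → no match — must end with 'c'
7 → no match
Total matched: 2

2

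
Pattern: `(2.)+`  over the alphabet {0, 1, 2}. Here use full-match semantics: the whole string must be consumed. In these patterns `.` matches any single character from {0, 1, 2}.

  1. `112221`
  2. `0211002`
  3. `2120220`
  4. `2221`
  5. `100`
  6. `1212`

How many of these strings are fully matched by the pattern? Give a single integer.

1

1 → no match — must start with `2`
2 → no match — must start with `2`
3 → no match
4 → match
5 → no match — must start with `2`
6 → no match — must start with `2`
Total matched: 1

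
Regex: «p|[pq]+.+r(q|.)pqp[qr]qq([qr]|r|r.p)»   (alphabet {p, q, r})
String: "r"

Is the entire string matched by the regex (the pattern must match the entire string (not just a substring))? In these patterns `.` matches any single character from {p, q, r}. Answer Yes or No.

No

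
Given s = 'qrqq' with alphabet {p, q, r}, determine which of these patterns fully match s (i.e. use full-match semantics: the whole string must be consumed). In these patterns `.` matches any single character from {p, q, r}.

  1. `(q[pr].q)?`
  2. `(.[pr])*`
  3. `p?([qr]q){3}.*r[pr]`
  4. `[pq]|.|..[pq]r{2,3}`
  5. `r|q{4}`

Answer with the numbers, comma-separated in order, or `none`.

1

1 → match
2 → no match
3 → no match
4 → no match
5 → no match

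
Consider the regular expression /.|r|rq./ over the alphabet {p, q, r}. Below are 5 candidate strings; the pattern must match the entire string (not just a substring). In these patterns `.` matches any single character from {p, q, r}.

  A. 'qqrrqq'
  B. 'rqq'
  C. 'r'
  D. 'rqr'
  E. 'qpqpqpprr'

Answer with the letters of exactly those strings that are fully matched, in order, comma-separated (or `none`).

B, C, D

A → no match
B → match
C → match
D → match
E → no match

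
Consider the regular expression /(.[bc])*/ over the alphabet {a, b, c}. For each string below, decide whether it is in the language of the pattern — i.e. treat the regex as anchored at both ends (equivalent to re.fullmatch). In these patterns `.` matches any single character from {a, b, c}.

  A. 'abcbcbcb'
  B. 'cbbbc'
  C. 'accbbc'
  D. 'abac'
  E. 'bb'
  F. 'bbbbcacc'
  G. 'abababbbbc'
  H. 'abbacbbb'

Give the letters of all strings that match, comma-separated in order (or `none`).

A → match
B → no match
C → match
D → match
E → match
F → no match
G → match
H → no match

A, C, D, E, G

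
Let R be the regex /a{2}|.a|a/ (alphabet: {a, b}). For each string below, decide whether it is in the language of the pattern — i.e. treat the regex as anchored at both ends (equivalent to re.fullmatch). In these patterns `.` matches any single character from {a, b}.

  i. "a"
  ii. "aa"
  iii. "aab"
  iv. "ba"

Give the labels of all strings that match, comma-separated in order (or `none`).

i, ii, iv

i → match
ii → match
iii → no match — must end with "a"
iv → match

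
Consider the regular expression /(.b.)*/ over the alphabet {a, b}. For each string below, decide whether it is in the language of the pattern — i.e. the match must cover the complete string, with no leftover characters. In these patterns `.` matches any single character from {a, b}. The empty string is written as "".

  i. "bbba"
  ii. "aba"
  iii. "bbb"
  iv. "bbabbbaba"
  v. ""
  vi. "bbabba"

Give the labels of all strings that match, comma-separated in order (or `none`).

i → no match
ii → match
iii → match
iv → match
v → match
vi → match

ii, iii, iv, v, vi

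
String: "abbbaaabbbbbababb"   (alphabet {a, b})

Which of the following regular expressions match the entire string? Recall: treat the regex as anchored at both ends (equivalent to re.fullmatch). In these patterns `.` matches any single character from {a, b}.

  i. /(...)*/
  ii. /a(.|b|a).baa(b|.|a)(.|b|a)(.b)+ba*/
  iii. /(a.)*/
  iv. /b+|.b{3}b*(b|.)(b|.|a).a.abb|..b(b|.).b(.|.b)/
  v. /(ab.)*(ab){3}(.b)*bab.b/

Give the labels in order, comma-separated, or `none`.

ii

i → no match
ii → match
iii → no match
iv → no match
v → no match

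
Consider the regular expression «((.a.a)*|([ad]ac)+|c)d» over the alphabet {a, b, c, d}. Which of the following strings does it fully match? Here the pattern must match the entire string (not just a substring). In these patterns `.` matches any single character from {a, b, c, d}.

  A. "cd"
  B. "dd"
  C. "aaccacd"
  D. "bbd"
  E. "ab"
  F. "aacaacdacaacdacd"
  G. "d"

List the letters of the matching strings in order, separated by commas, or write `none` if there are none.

A, F, G

A → match
B → no match
C → no match
D → no match
E → no match — must end with "d"
F → match
G → match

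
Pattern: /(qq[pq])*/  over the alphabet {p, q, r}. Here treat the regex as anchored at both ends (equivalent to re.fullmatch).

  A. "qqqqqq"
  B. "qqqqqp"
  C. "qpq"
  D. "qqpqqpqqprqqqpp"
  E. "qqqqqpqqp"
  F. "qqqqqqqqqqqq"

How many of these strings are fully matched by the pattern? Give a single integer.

A → match
B → match
C → no match
D → no match
E → match
F → match
Total matched: 4

4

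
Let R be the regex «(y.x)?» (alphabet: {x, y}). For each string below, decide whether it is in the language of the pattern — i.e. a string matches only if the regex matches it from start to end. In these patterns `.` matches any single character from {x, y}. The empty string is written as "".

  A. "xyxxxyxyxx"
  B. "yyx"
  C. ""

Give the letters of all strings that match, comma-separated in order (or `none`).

A → no match
B → match
C → match

B, C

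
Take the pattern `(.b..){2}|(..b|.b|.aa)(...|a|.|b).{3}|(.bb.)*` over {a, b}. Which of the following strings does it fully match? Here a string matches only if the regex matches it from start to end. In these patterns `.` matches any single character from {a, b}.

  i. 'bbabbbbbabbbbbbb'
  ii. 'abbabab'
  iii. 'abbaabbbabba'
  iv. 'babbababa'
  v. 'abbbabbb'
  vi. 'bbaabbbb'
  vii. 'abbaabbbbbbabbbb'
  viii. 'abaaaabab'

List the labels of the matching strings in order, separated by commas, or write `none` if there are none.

ii, iii, iv, v, vi, vii

i → no match
ii → match
iii → match
iv → match
v → match
vi → match
vii → match
viii → no match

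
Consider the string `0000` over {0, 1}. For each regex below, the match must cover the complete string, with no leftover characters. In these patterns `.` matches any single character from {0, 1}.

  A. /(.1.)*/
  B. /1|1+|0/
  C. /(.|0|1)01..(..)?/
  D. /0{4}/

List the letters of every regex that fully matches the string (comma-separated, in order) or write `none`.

D

A → no match
B → no match
C → no match
D → match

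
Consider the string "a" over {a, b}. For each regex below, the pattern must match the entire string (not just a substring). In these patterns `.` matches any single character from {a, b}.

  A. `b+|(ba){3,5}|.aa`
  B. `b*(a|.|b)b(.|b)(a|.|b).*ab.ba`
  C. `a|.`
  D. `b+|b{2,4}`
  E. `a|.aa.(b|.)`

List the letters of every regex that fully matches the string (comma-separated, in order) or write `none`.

A → no match
B → no match — must end with "ba"
C → match
D → no match — must start with "b"
E → match

C, E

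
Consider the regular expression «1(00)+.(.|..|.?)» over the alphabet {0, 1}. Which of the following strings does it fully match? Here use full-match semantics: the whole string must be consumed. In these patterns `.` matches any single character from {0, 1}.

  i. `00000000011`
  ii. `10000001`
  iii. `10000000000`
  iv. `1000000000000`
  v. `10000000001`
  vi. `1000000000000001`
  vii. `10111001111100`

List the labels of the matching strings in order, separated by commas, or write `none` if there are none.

ii, iii, iv, v, vi

i → no match — must start with `100`
ii → match
iii → match
iv → match
v → match
vi → match
vii → no match — must start with `100`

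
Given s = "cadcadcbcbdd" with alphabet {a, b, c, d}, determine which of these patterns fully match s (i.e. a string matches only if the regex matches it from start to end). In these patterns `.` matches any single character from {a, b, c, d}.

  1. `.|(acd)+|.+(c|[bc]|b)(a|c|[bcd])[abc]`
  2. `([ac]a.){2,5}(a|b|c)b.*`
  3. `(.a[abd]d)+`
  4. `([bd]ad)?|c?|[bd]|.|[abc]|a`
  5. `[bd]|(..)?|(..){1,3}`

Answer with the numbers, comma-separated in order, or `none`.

1 → no match
2 → match
3 → no match
4 → no match
5 → no match

2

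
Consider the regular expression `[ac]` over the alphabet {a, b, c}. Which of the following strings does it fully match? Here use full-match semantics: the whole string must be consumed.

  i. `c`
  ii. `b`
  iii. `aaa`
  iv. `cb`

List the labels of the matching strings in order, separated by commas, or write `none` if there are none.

i → match
ii → no match
iii → no match
iv → no match

i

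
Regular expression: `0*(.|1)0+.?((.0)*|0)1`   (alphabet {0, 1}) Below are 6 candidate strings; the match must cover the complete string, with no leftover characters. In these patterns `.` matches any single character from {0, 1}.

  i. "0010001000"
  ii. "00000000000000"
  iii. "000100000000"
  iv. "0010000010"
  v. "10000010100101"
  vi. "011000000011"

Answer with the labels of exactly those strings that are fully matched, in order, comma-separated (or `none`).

i. "0010001000" → no match — must end with "1"
ii → no match — must end with "1"
iii. "000100000000" → no match — must end with "1"
iv. "0010000010" → no match — must end with "1"
v → no match
vi. "011000000011" → no match

none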